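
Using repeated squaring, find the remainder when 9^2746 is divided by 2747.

9^1 ≡ 9 (mod 2747)
9^2 ≡ 9^2 = 81 ≡ 81 (mod 2747)
9^4 ≡ 81^2 = 6561 ≡ 1067 (mod 2747)
9^8 ≡ 1067^2 = 1138489 ≡ 1231 (mod 2747)
9^16 ≡ 1231^2 = 1515361 ≡ 1764 (mod 2747)
9^32 ≡ 1764^2 = 3111696 ≡ 2092 (mod 2747)
9^64 ≡ 2092^2 = 4376464 ≡ 493 (mod 2747)
9^128 ≡ 493^2 = 243049 ≡ 1313 (mod 2747)
9^256 ≡ 1313^2 = 1723969 ≡ 1600 (mod 2747)
9^512 ≡ 1600^2 = 2560000 ≡ 2543 (mod 2747)
9^1024 ≡ 2543^2 = 6466849 ≡ 411 (mod 2747)
9^2048 ≡ 411^2 = 168921 ≡ 1354 (mod 2747)
2746 = 2048 + 512 + 128 + 32 + 16 + 8 + 2 in binary powers of 2.
So 9^2746 ≡ 1354 · 2543 · 1313 · 2092 · 1764 · 1231 · 81 ≡ 40 (mod 2747).
Since 40 ≠ 1, base 9 is a Fermat witness: 2747 is composite.

40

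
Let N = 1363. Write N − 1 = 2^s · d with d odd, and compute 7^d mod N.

1209

1363 − 1 = 1362 = 2^1 · 681, so d = 681.
7^1 ≡ 7 (mod 1363)
7^2 ≡ 7^2 = 49 ≡ 49 (mod 1363)
7^4 ≡ 49^2 = 2401 ≡ 1038 (mod 1363)
7^8 ≡ 1038^2 = 1077444 ≡ 674 (mod 1363)
7^16 ≡ 674^2 = 454276 ≡ 397 (mod 1363)
7^32 ≡ 397^2 = 157609 ≡ 864 (mod 1363)
7^64 ≡ 864^2 = 746496 ≡ 935 (mod 1363)
7^128 ≡ 935^2 = 874225 ≡ 542 (mod 1363)
7^256 ≡ 542^2 = 293764 ≡ 719 (mod 1363)
7^512 ≡ 719^2 = 516961 ≡ 384 (mod 1363)
681 = 512 + 128 + 32 + 8 + 1 in binary powers of 2.
So 7^681 ≡ 384 · 542 · 864 · 674 · 7 ≡ 1209 (mod 1363).
Squaring chain: 1209; never reaches −1, so base 7 is a Miller–Rabin witness that 1363 is composite.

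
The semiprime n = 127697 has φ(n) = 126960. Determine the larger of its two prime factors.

461

φ(n) = (p−1)(q−1) = n − (p+q) + 1, so p + q = 127697 − 126960 + 1 = 738.
p and q are the roots of t² − 738t + 127697 = 0.
Discriminant: 738² − 4·127697 = 544644 − 510788 = 33856; √33856 = 184.
q = (738 − 184)/2 = 277, p = (738 + 184)/2 = 461.
Check: 277 · 461 = 127697.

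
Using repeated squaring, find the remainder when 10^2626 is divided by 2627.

10

10^1 ≡ 10 (mod 2627)
10^2 ≡ 10^2 = 100 ≡ 100 (mod 2627)
10^4 ≡ 100^2 = 10000 ≡ 2119 (mod 2627)
10^8 ≡ 2119^2 = 4490161 ≡ 618 (mod 2627)
10^16 ≡ 618^2 = 381924 ≡ 1009 (mod 2627)
10^32 ≡ 1009^2 = 1018081 ≡ 1432 (mod 2627)
10^64 ≡ 1432^2 = 2050624 ≡ 1564 (mod 2627)
10^128 ≡ 1564^2 = 2446096 ≡ 359 (mod 2627)
10^256 ≡ 359^2 = 128881 ≡ 158 (mod 2627)
10^512 ≡ 158^2 = 24964 ≡ 1321 (mod 2627)
10^1024 ≡ 1321^2 = 1745041 ≡ 713 (mod 2627)
10^2048 ≡ 713^2 = 508369 ≡ 1358 (mod 2627)
2626 = 2048 + 512 + 64 + 2 in binary powers of 2.
So 10^2626 ≡ 1358 · 1321 · 1564 · 100 ≡ 10 (mod 2627).
Since 10 ≠ 1, base 10 is a Fermat witness: 2627 is composite.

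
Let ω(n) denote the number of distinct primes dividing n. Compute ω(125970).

125970 = 2 · 62985
62985 = 3 · 20995
20995 = 5 · 4199
4199 = 13 · 323
323 = 17 · 19
125970 = 2 · 3 · 5 · 13 · 17 · 19, which has 6 distinct prime factors.

6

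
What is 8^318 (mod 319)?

236

8^1 ≡ 8 (mod 319)
8^2 ≡ 8^2 = 64 ≡ 64 (mod 319)
8^4 ≡ 64^2 = 4096 ≡ 268 (mod 319)
8^8 ≡ 268^2 = 71824 ≡ 49 (mod 319)
8^16 ≡ 49^2 = 2401 ≡ 168 (mod 319)
8^32 ≡ 168^2 = 28224 ≡ 152 (mod 319)
8^64 ≡ 152^2 = 23104 ≡ 136 (mod 319)
8^128 ≡ 136^2 = 18496 ≡ 313 (mod 319)
8^256 ≡ 313^2 = 97969 ≡ 36 (mod 319)
318 = 256 + 32 + 16 + 8 + 4 + 2 in binary powers of 2.
So 8^318 ≡ 36 · 152 · 168 · 49 · 268 · 64 ≡ 236 (mod 319).
Since 236 ≠ 1, base 8 is a Fermat witness: 319 is composite.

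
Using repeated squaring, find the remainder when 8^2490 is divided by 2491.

8^1 ≡ 8 (mod 2491)
8^2 ≡ 8^2 = 64 ≡ 64 (mod 2491)
8^4 ≡ 64^2 = 4096 ≡ 1605 (mod 2491)
8^8 ≡ 1605^2 = 2576025 ≡ 331 (mod 2491)
8^16 ≡ 331^2 = 109561 ≡ 2448 (mod 2491)
8^32 ≡ 2448^2 = 5992704 ≡ 1849 (mod 2491)
8^64 ≡ 1849^2 = 3418801 ≡ 1149 (mod 2491)
8^128 ≡ 1149^2 = 1320201 ≡ 2462 (mod 2491)
8^256 ≡ 2462^2 = 6061444 ≡ 841 (mod 2491)
8^512 ≡ 841^2 = 707281 ≡ 2328 (mod 2491)
8^1024 ≡ 2328^2 = 5419584 ≡ 1659 (mod 2491)
8^2048 ≡ 1659^2 = 2752281 ≡ 2217 (mod 2491)
2490 = 2048 + 256 + 128 + 32 + 16 + 8 + 2 in binary powers of 2.
So 8^2490 ≡ 2217 · 841 · 2462 · 1849 · 2448 · 331 · 64 ≡ 1811 (mod 2491).
Since 1811 ≠ 1, base 8 is a Fermat witness: 2491 is composite.

1811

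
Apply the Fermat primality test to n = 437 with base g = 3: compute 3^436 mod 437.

3^1 ≡ 3 (mod 437)
3^2 ≡ 3^2 = 9 ≡ 9 (mod 437)
3^4 ≡ 9^2 = 81 ≡ 81 (mod 437)
3^8 ≡ 81^2 = 6561 ≡ 6 (mod 437)
3^16 ≡ 6^2 = 36 ≡ 36 (mod 437)
3^32 ≡ 36^2 = 1296 ≡ 422 (mod 437)
3^64 ≡ 422^2 = 178084 ≡ 225 (mod 437)
3^128 ≡ 225^2 = 50625 ≡ 370 (mod 437)
3^256 ≡ 370^2 = 136900 ≡ 119 (mod 437)
436 = 256 + 128 + 32 + 16 + 4 in binary powers of 2.
So 3^436 ≡ 119 · 370 · 422 · 36 · 81 ≡ 347 (mod 437).
Since 347 ≠ 1, base 3 is a Fermat witness: 437 is composite.

347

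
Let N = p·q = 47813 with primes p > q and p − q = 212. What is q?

Since p = q + 212, we have 47813 = q(q + 212), so q² + 212q − 47813 = 0.
Discriminant: 212² + 4·47813 = 44944 + 191252 = 236196; √236196 = 486.
q = (−212 + 486)/2 = 137, and p = q + 212 = 349.
Check: 137 · 349 = 47813.

137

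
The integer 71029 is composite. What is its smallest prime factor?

7

71029 is odd.
Digit sum 19, not divisible by 3.
Ends in 9: not divisible by 5.
7: 71029 = 7·10147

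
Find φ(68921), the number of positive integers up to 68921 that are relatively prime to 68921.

67240

Factor: 68921 = 41^3.
φ(68921) = 41^2·(41−1) = 67240.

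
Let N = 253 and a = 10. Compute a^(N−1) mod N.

177

10^1 ≡ 10 (mod 253)
10^2 ≡ 10^2 = 100 ≡ 100 (mod 253)
10^4 ≡ 100^2 = 10000 ≡ 133 (mod 253)
10^8 ≡ 133^2 = 17689 ≡ 232 (mod 253)
10^16 ≡ 232^2 = 53824 ≡ 188 (mod 253)
10^32 ≡ 188^2 = 35344 ≡ 177 (mod 253)
10^64 ≡ 177^2 = 31329 ≡ 210 (mod 253)
10^128 ≡ 210^2 = 44100 ≡ 78 (mod 253)
252 = 128 + 64 + 32 + 16 + 8 + 4 in binary powers of 2.
So 10^252 ≡ 78 · 210 · 177 · 188 · 232 · 133 ≡ 177 (mod 253).
Since 177 ≠ 1, base 10 is a Fermat witness: 253 is composite.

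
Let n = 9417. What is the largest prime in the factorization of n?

9417 = 3 · 3139
3139 = 43 · 73
73 is prime.
So 9417 = 3 · 43 · 73; the largest prime factor is 73.

73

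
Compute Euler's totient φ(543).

Factor: 543 = 3 · 181.
φ(543) = (3−1) · (181−1) = 2 · 180 = 360.

360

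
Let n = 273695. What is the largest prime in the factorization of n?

273695 = 5 · 54739
54739 = 19 · 2881
2881 = 43 · 67
67 is prime.
So 273695 = 5 · 19 · 43 · 67; the largest prime factor is 67.

67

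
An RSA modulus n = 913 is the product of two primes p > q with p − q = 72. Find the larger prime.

Since p = q + 72, we have 913 = q(q + 72), so q² + 72q − 913 = 0.
Discriminant: 72² + 4·913 = 5184 + 3652 = 8836; √8836 = 94.
q = (−72 + 94)/2 = 11, and p = q + 72 = 83.
Check: 11 · 83 = 913.

83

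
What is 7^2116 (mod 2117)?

7^1 ≡ 7 (mod 2117)
7^2 ≡ 7^2 = 49 ≡ 49 (mod 2117)
7^4 ≡ 49^2 = 2401 ≡ 284 (mod 2117)
7^8 ≡ 284^2 = 80656 ≡ 210 (mod 2117)
7^16 ≡ 210^2 = 44100 ≡ 1760 (mod 2117)
7^32 ≡ 1760^2 = 3097600 ≡ 429 (mod 2117)
7^64 ≡ 429^2 = 184041 ≡ 1979 (mod 2117)
7^128 ≡ 1979^2 = 3916441 ≡ 2108 (mod 2117)
7^256 ≡ 2108^2 = 4443664 ≡ 81 (mod 2117)
7^512 ≡ 81^2 = 6561 ≡ 210 (mod 2117)
7^1024 ≡ 210^2 = 44100 ≡ 1760 (mod 2117)
7^2048 ≡ 1760^2 = 3097600 ≡ 429 (mod 2117)
2116 = 2048 + 64 + 4 in binary powers of 2.
So 7^2116 ≡ 429 · 1979 · 284 ≡ 1963 (mod 2117).
Since 1963 ≠ 1, base 7 is a Fermat witness: 2117 is composite.

1963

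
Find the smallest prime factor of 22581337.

22581337 is odd.
Digit sum 31, not divisible by 3.
Ends in 7: not divisible by 5.
7: 22581337 = 7·3225905 + 2
11: 22581337 = 11·2052848 + 9
13: 22581337 = 13·1737025 + 12
17: 22581337 = 17·1328313 + 16
19: 22581337 = 19·1188491 + 8
23: 22581337 = 23·981797 + 6
29: 22581337 = 29·778666 + 23
31: 22581337 = 31·728430 + 7
37: 22581337 = 37·610306 + 15
41: 22581337 = 41·550764 + 13
43: 22581337 = 43·525147 + 16
47: 22581337 = 47·480453 + 46
53: 22581337 = 53·426062 + 51
59: 22581337 = 59·382734 + 31
61: 22581337 = 61·370185 + 52
67: 22581337 = 67·337034 + 59
71: 22581337 = 71·318047

71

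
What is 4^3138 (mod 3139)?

446

4^1 ≡ 4 (mod 3139)
4^2 ≡ 4^2 = 16 ≡ 16 (mod 3139)
4^4 ≡ 16^2 = 256 ≡ 256 (mod 3139)
4^8 ≡ 256^2 = 65536 ≡ 2756 (mod 3139)
4^16 ≡ 2756^2 = 7595536 ≡ 2295 (mod 3139)
4^32 ≡ 2295^2 = 5267025 ≡ 2922 (mod 3139)
4^64 ≡ 2922^2 = 8538084 ≡ 4 (mod 3139)
4^128 ≡ 4^2 = 16 ≡ 16 (mod 3139)
4^256 ≡ 16^2 = 256 ≡ 256 (mod 3139)
4^512 ≡ 256^2 = 65536 ≡ 2756 (mod 3139)
4^1024 ≡ 2756^2 = 7595536 ≡ 2295 (mod 3139)
4^2048 ≡ 2295^2 = 5267025 ≡ 2922 (mod 3139)
3138 = 2048 + 1024 + 64 + 2 in binary powers of 2.
So 4^3138 ≡ 2922 · 2295 · 4 · 16 ≡ 446 (mod 3139).
Since 446 ≠ 1, base 4 is a Fermat witness: 3139 is composite.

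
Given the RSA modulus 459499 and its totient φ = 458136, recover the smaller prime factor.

φ(n) = (p−1)(q−1) = n − (p+q) + 1, so p + q = 459499 − 458136 + 1 = 1364.
p and q are the roots of t² − 1364t + 459499 = 0.
Discriminant: 1364² − 4·459499 = 1860496 − 1837996 = 22500; √22500 = 150.
q = (1364 − 150)/2 = 607, p = (1364 + 150)/2 = 757.
Check: 607 · 757 = 459499.

607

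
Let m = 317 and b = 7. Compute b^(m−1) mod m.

7^1 ≡ 7 (mod 317)
7^2 ≡ 7^2 = 49 ≡ 49 (mod 317)
7^4 ≡ 49^2 = 2401 ≡ 182 (mod 317)
7^8 ≡ 182^2 = 33124 ≡ 156 (mod 317)
7^16 ≡ 156^2 = 24336 ≡ 244 (mod 317)
7^32 ≡ 244^2 = 59536 ≡ 257 (mod 317)
7^64 ≡ 257^2 = 66049 ≡ 113 (mod 317)
7^128 ≡ 113^2 = 12769 ≡ 89 (mod 317)
7^256 ≡ 89^2 = 7921 ≡ 313 (mod 317)
316 = 256 + 32 + 16 + 8 + 4 in binary powers of 2.
So 7^316 ≡ 313 · 257 · 244 · 156 · 182 ≡ 1 (mod 317).
Since the result is 1, base 7 gives no evidence that 317 is composite.

1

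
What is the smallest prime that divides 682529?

61

682529 is odd.
Digit sum 32, not divisible by 3.
Ends in 9: not divisible by 5.
7: 682529 = 7·97504 + 1
11: 682529 = 11·62048 + 1
13: 682529 = 13·52502 + 3
17: 682529 = 17·40148 + 13
19: 682529 = 19·35922 + 11
23: 682529 = 23·29675 + 4
29: 682529 = 29·23535 + 14
31: 682529 = 31·22017 + 2
37: 682529 = 37·18446 + 27
41: 682529 = 41·16647 + 2
43: 682529 = 43·15872 + 33
47: 682529 = 47·14521 + 42
53: 682529 = 53·12877 + 48
59: 682529 = 59·11568 + 17
61: 682529 = 61·11189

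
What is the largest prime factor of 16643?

89

16643 = 11 · 1513
1513 = 17 · 89
89 is prime.
So 16643 = 11 · 17 · 89; the largest prime factor is 89.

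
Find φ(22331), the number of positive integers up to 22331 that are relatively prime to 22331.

22032

Factor: 22331 = 137 · 163.
φ(22331) = (137−1) · (163−1) = 136 · 162 = 22032.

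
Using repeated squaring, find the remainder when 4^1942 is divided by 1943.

4^1 ≡ 4 (mod 1943)
4^2 ≡ 4^2 = 16 ≡ 16 (mod 1943)
4^4 ≡ 16^2 = 256 ≡ 256 (mod 1943)
4^8 ≡ 256^2 = 65536 ≡ 1417 (mod 1943)
4^16 ≡ 1417^2 = 2007889 ≡ 770 (mod 1943)
4^32 ≡ 770^2 = 592900 ≡ 285 (mod 1943)
4^64 ≡ 285^2 = 81225 ≡ 1562 (mod 1943)
4^128 ≡ 1562^2 = 2439844 ≡ 1379 (mod 1943)
4^256 ≡ 1379^2 = 1901641 ≡ 1387 (mod 1943)
4^512 ≡ 1387^2 = 1923769 ≡ 199 (mod 1943)
4^1024 ≡ 199^2 = 39601 ≡ 741 (mod 1943)
1942 = 1024 + 512 + 256 + 128 + 16 + 4 + 2 in binary powers of 2.
So 4^1942 ≡ 741 · 199 · 1387 · 1379 · 770 · 256 · 16 ≡ 864 (mod 1943).
Since 864 ≠ 1, base 4 is a Fermat witness: 1943 is composite.

864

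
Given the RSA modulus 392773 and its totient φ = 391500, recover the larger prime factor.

φ(n) = (p−1)(q−1) = n − (p+q) + 1, so p + q = 392773 − 391500 + 1 = 1274.
p and q are the roots of t² − 1274t + 392773 = 0.
Discriminant: 1274² − 4·392773 = 1623076 − 1571092 = 51984; √51984 = 228.
q = (1274 − 228)/2 = 523, p = (1274 + 228)/2 = 751.
Check: 523 · 751 = 392773.

751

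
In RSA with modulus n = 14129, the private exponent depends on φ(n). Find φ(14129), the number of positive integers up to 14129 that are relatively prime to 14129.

13860

Factor: 14129 = 71 · 199.
φ(14129) = (71−1) · (199−1) = 70 · 198 = 13860.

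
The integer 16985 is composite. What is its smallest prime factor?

5

16985 is odd.
Digit sum 29, not divisible by 3.
Ends in 5: divisible by 5.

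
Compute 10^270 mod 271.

1

10^1 ≡ 10 (mod 271)
10^2 ≡ 10^2 = 100 ≡ 100 (mod 271)
10^4 ≡ 100^2 = 10000 ≡ 244 (mod 271)
10^8 ≡ 244^2 = 59536 ≡ 187 (mod 271)
10^16 ≡ 187^2 = 34969 ≡ 10 (mod 271)
10^32 ≡ 10^2 = 100 ≡ 100 (mod 271)
10^64 ≡ 100^2 = 10000 ≡ 244 (mod 271)
10^128 ≡ 244^2 = 59536 ≡ 187 (mod 271)
10^256 ≡ 187^2 = 34969 ≡ 10 (mod 271)
270 = 256 + 8 + 4 + 2 in binary powers of 2.
So 10^270 ≡ 10 · 187 · 244 · 100 ≡ 1 (mod 271).
Since the result is 1, base 10 gives no evidence that 271 is composite.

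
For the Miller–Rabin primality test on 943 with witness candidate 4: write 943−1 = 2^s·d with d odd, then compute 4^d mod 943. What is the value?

496

943 − 1 = 942 = 2^1 · 471, so d = 471.
4^1 ≡ 4 (mod 943)
4^2 ≡ 4^2 = 16 ≡ 16 (mod 943)
4^4 ≡ 16^2 = 256 ≡ 256 (mod 943)
4^8 ≡ 256^2 = 65536 ≡ 469 (mod 943)
4^16 ≡ 469^2 = 219961 ≡ 242 (mod 943)
4^32 ≡ 242^2 = 58564 ≡ 98 (mod 943)
4^64 ≡ 98^2 = 9604 ≡ 174 (mod 943)
4^128 ≡ 174^2 = 30276 ≡ 100 (mod 943)
4^256 ≡ 100^2 = 10000 ≡ 570 (mod 943)
471 = 256 + 128 + 64 + 16 + 4 + 2 + 1 in binary powers of 2.
So 4^471 ≡ 570 · 100 · 174 · 242 · 256 · 16 · 4 ≡ 496 (mod 943).
Squaring chain: 496; never reaches −1, so base 4 is a Miller–Rabin witness that 943 is composite.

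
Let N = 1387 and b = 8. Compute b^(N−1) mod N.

1

8^1 ≡ 8 (mod 1387)
8^2 ≡ 8^2 = 64 ≡ 64 (mod 1387)
8^4 ≡ 64^2 = 4096 ≡ 1322 (mod 1387)
8^8 ≡ 1322^2 = 1747684 ≡ 64 (mod 1387)
8^16 ≡ 64^2 = 4096 ≡ 1322 (mod 1387)
8^32 ≡ 1322^2 = 1747684 ≡ 64 (mod 1387)
8^64 ≡ 64^2 = 4096 ≡ 1322 (mod 1387)
8^128 ≡ 1322^2 = 1747684 ≡ 64 (mod 1387)
8^256 ≡ 64^2 = 4096 ≡ 1322 (mod 1387)
8^512 ≡ 1322^2 = 1747684 ≡ 64 (mod 1387)
8^1024 ≡ 64^2 = 4096 ≡ 1322 (mod 1387)
1386 = 1024 + 256 + 64 + 32 + 8 + 2 in binary powers of 2.
So 8^1386 ≡ 1322 · 1322 · 1322 · 64 · 64 · 64 ≡ 1 (mod 1387).
Since the result is 1, base 8 gives no evidence that 1387 is composite.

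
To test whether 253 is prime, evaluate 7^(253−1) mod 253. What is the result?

82

7^1 ≡ 7 (mod 253)
7^2 ≡ 7^2 = 49 ≡ 49 (mod 253)
7^4 ≡ 49^2 = 2401 ≡ 124 (mod 253)
7^8 ≡ 124^2 = 15376 ≡ 196 (mod 253)
7^16 ≡ 196^2 = 38416 ≡ 213 (mod 253)
7^32 ≡ 213^2 = 45369 ≡ 82 (mod 253)
7^64 ≡ 82^2 = 6724 ≡ 146 (mod 253)
7^128 ≡ 146^2 = 21316 ≡ 64 (mod 253)
252 = 128 + 64 + 32 + 16 + 8 + 4 in binary powers of 2.
So 7^252 ≡ 64 · 146 · 82 · 213 · 196 · 124 ≡ 82 (mod 253).
Since 82 ≠ 1, base 7 is a Fermat witness: 253 is composite.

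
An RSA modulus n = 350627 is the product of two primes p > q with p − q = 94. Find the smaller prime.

547

Since p = q + 94, we have 350627 = q(q + 94), so q² + 94q − 350627 = 0.
Discriminant: 94² + 4·350627 = 8836 + 1402508 = 1411344; √1411344 = 1188.
q = (−94 + 1188)/2 = 547, and p = q + 94 = 641.
Check: 547 · 641 = 350627.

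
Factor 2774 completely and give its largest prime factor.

73

2774 = 2 · 1387
1387 = 19 · 73
73 is prime.
So 2774 = 2 · 19 · 73; the largest prime factor is 73.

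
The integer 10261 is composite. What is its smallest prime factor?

31

10261 is odd.
Digit sum 10, not divisible by 3.
Ends in 1: not divisible by 5.
7: 10261 = 7·1465 + 6
11: 10261 = 11·932 + 9
13: 10261 = 13·789 + 4
17: 10261 = 17·603 + 10
19: 10261 = 19·540 + 1
23: 10261 = 23·446 + 3
29: 10261 = 29·353 + 24
31: 10261 = 31·331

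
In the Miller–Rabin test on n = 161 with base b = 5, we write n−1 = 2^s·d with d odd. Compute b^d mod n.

161 − 1 = 160 = 2^5 · 5, so d = 5.
5^1 ≡ 5 (mod 161)
5^2 ≡ 5^2 = 25 ≡ 25 (mod 161)
5^4 ≡ 25^2 = 625 ≡ 142 (mod 161)
5 = 4 + 1 in binary powers of 2.
So 5^5 ≡ 142 · 5 ≡ 66 (mod 161).
Squaring chain: 66 → 9 → 81 → 121 → 151; never reaches −1, so base 5 is a Miller–Rabin witness that 161 is composite.

66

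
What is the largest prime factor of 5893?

83

5893 = 71 · 83
83 is prime.
So 5893 = 71 · 83; the largest prime factor is 83.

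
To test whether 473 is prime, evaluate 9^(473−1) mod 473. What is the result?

444

9^1 ≡ 9 (mod 473)
9^2 ≡ 9^2 = 81 ≡ 81 (mod 473)
9^4 ≡ 81^2 = 6561 ≡ 412 (mod 473)
9^8 ≡ 412^2 = 169744 ≡ 410 (mod 473)
9^16 ≡ 410^2 = 168100 ≡ 185 (mod 473)
9^32 ≡ 185^2 = 34225 ≡ 169 (mod 473)
9^64 ≡ 169^2 = 28561 ≡ 181 (mod 473)
9^128 ≡ 181^2 = 32761 ≡ 124 (mod 473)
9^256 ≡ 124^2 = 15376 ≡ 240 (mod 473)
472 = 256 + 128 + 64 + 16 + 8 in binary powers of 2.
So 9^472 ≡ 240 · 124 · 181 · 185 · 410 ≡ 444 (mod 473).
Since 444 ≠ 1, base 9 is a Fermat witness: 473 is composite.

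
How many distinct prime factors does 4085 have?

4085 = 5 · 817
817 = 19 · 43
4085 = 5 · 19 · 43, which has 3 distinct prime factors.

3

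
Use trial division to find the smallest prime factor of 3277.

29

3277 is odd.
Digit sum 19, not divisible by 3.
Ends in 7: not divisible by 5.
7: 3277 = 7·468 + 1
11: 3277 = 11·297 + 10
13: 3277 = 13·252 + 1
17: 3277 = 17·192 + 13
19: 3277 = 19·172 + 9
23: 3277 = 23·142 + 11
29: 3277 = 29·113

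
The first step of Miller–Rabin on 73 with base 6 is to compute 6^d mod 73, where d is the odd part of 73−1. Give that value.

46

73 − 1 = 72 = 2^3 · 9, so d = 9.
6^1 ≡ 6 (mod 73)
6^2 ≡ 6^2 = 36 ≡ 36 (mod 73)
6^4 ≡ 36^2 = 1296 ≡ 55 (mod 73)
6^8 ≡ 55^2 = 3025 ≡ 32 (mod 73)
9 = 8 + 1 in binary powers of 2.
So 6^9 ≡ 32 · 6 ≡ 46 (mod 73).
Squaring chain: 46 → 72 → 1; reaches −1, so base 6 does not prove 73 composite.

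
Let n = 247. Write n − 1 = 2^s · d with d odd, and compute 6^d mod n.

125

247 − 1 = 246 = 2^1 · 123, so d = 123.
6^1 ≡ 6 (mod 247)
6^2 ≡ 6^2 = 36 ≡ 36 (mod 247)
6^4 ≡ 36^2 = 1296 ≡ 61 (mod 247)
6^8 ≡ 61^2 = 3721 ≡ 16 (mod 247)
6^16 ≡ 16^2 = 256 ≡ 9 (mod 247)
6^32 ≡ 9^2 = 81 ≡ 81 (mod 247)
6^64 ≡ 81^2 = 6561 ≡ 139 (mod 247)
123 = 64 + 32 + 16 + 8 + 2 + 1 in binary powers of 2.
So 6^123 ≡ 139 · 81 · 9 · 16 · 36 · 6 ≡ 125 (mod 247).
Squaring chain: 125; never reaches −1, so base 6 is a Miller–Rabin witness that 247 is composite.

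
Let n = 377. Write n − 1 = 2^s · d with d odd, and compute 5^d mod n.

377 − 1 = 376 = 2^3 · 47, so d = 47.
5^1 ≡ 5 (mod 377)
5^2 ≡ 5^2 = 25 ≡ 25 (mod 377)
5^4 ≡ 25^2 = 625 ≡ 248 (mod 377)
5^8 ≡ 248^2 = 61504 ≡ 53 (mod 377)
5^16 ≡ 53^2 = 2809 ≡ 170 (mod 377)
5^32 ≡ 170^2 = 28900 ≡ 248 (mod 377)
47 = 32 + 8 + 4 + 2 + 1 in binary powers of 2.
So 5^47 ≡ 248 · 53 · 248 · 25 · 5 ≡ 138 (mod 377).
Squaring chain: 138 → 194 → 313; never reaches −1, so base 5 is a Miller–Rabin witness that 377 is composite.

138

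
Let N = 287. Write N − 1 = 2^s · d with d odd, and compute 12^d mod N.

199

287 − 1 = 286 = 2^1 · 143, so d = 143.
12^1 ≡ 12 (mod 287)
12^2 ≡ 12^2 = 144 ≡ 144 (mod 287)
12^4 ≡ 144^2 = 20736 ≡ 72 (mod 287)
12^8 ≡ 72^2 = 5184 ≡ 18 (mod 287)
12^16 ≡ 18^2 = 324 ≡ 37 (mod 287)
12^32 ≡ 37^2 = 1369 ≡ 221 (mod 287)
12^64 ≡ 221^2 = 48841 ≡ 51 (mod 287)
12^128 ≡ 51^2 = 2601 ≡ 18 (mod 287)
143 = 128 + 8 + 4 + 2 + 1 in binary powers of 2.
So 12^143 ≡ 18 · 18 · 72 · 144 · 12 ≡ 199 (mod 287).
Squaring chain: 199; never reaches −1, so base 12 is a Miller–Rabin witness that 287 is composite.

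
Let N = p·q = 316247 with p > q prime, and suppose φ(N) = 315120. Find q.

521

φ(n) = (p−1)(q−1) = n − (p+q) + 1, so p + q = 316247 − 315120 + 1 = 1128.
p and q are the roots of t² − 1128t + 316247 = 0.
Discriminant: 1128² − 4·316247 = 1272384 − 1264988 = 7396; √7396 = 86.
q = (1128 − 86)/2 = 521, p = (1128 + 86)/2 = 607.
Check: 521 · 607 = 316247.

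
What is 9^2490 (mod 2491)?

811

9^1 ≡ 9 (mod 2491)
9^2 ≡ 9^2 = 81 ≡ 81 (mod 2491)
9^4 ≡ 81^2 = 6561 ≡ 1579 (mod 2491)
9^8 ≡ 1579^2 = 2493241 ≡ 2241 (mod 2491)
9^16 ≡ 2241^2 = 5022081 ≡ 225 (mod 2491)
9^32 ≡ 225^2 = 50625 ≡ 805 (mod 2491)
9^64 ≡ 805^2 = 648025 ≡ 365 (mod 2491)
9^128 ≡ 365^2 = 133225 ≡ 1202 (mod 2491)
9^256 ≡ 1202^2 = 1444804 ≡ 24 (mod 2491)
9^512 ≡ 24^2 = 576 ≡ 576 (mod 2491)
9^1024 ≡ 576^2 = 331776 ≡ 473 (mod 2491)
9^2048 ≡ 473^2 = 223729 ≡ 2030 (mod 2491)
2490 = 2048 + 256 + 128 + 32 + 16 + 8 + 2 in binary powers of 2.
So 9^2490 ≡ 2030 · 24 · 1202 · 805 · 225 · 2241 · 81 ≡ 811 (mod 2491).
Since 811 ≠ 1, base 9 is a Fermat witness: 2491 is composite.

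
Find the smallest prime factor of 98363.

19

98363 is odd.
Digit sum 29, not divisible by 3.
Ends in 3: not divisible by 5.
7: 98363 = 7·14051 + 6
11: 98363 = 11·8942 + 1
13: 98363 = 13·7566 + 5
17: 98363 = 17·5786 + 1
19: 98363 = 19·5177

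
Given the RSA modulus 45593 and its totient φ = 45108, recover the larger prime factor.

φ(n) = (p−1)(q−1) = n − (p+q) + 1, so p + q = 45593 − 45108 + 1 = 486.
p and q are the roots of t² − 486t + 45593 = 0.
Discriminant: 486² − 4·45593 = 236196 − 182372 = 53824; √53824 = 232.
q = (486 − 232)/2 = 127, p = (486 + 232)/2 = 359.
Check: 127 · 359 = 45593.

359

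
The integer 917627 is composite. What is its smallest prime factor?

59

917627 is odd.
Digit sum 32, not divisible by 3.
Ends in 7: not divisible by 5.
7: 917627 = 7·131089 + 4
11: 917627 = 11·83420 + 7
13: 917627 = 13·70586 + 9
17: 917627 = 17·53978 + 1
19: 917627 = 19·48296 + 3
23: 917627 = 23·39896 + 19
29: 917627 = 29·31642 + 9
31: 917627 = 31·29600 + 27
37: 917627 = 37·24800 + 27
41: 917627 = 41·22381 + 6
43: 917627 = 43·21340 + 7
47: 917627 = 47·19523 + 46
53: 917627 = 53·17313 + 38
59: 917627 = 59·15553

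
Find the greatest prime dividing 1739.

47

1739 = 37 · 47
47 is prime.
So 1739 = 37 · 47; the largest prime factor is 47.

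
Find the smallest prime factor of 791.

791 is odd.
Digit sum 17, not divisible by 3.
Ends in 1: not divisible by 5.
7: 791 = 7·113

7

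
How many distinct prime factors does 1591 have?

2

1591 = 37 · 43
1591 = 37 · 43, which has 2 distinct prime factors.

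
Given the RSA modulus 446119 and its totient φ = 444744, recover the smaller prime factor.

φ(n) = (p−1)(q−1) = n − (p+q) + 1, so p + q = 446119 − 444744 + 1 = 1376.
p and q are the roots of t² − 1376t + 446119 = 0.
Discriminant: 1376² − 4·446119 = 1893376 − 1784476 = 108900; √108900 = 330.
q = (1376 − 330)/2 = 523, p = (1376 + 330)/2 = 853.
Check: 523 · 853 = 446119.

523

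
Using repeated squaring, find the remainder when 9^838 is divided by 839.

9^1 ≡ 9 (mod 839)
9^2 ≡ 9^2 = 81 ≡ 81 (mod 839)
9^4 ≡ 81^2 = 6561 ≡ 688 (mod 839)
9^8 ≡ 688^2 = 473344 ≡ 148 (mod 839)
9^16 ≡ 148^2 = 21904 ≡ 90 (mod 839)
9^32 ≡ 90^2 = 8100 ≡ 549 (mod 839)
9^64 ≡ 549^2 = 301401 ≡ 200 (mod 839)
9^128 ≡ 200^2 = 40000 ≡ 567 (mod 839)
9^256 ≡ 567^2 = 321489 ≡ 152 (mod 839)
9^512 ≡ 152^2 = 23104 ≡ 451 (mod 839)
838 = 512 + 256 + 64 + 4 + 2 in binary powers of 2.
So 9^838 ≡ 451 · 152 · 200 · 688 · 81 ≡ 1 (mod 839).
Since the result is 1, base 9 gives no evidence that 839 is composite.

1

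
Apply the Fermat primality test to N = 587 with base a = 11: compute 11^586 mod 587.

11^1 ≡ 11 (mod 587)
11^2 ≡ 11^2 = 121 ≡ 121 (mod 587)
11^4 ≡ 121^2 = 14641 ≡ 553 (mod 587)
11^8 ≡ 553^2 = 305809 ≡ 569 (mod 587)
11^16 ≡ 569^2 = 323761 ≡ 324 (mod 587)
11^32 ≡ 324^2 = 104976 ≡ 490 (mod 587)
11^64 ≡ 490^2 = 240100 ≡ 17 (mod 587)
11^128 ≡ 17^2 = 289 ≡ 289 (mod 587)
11^256 ≡ 289^2 = 83521 ≡ 167 (mod 587)
11^512 ≡ 167^2 = 27889 ≡ 300 (mod 587)
586 = 512 + 64 + 8 + 2 in binary powers of 2.
So 11^586 ≡ 300 · 17 · 569 · 121 ≡ 1 (mod 587).
Since the result is 1, base 11 gives no evidence that 587 is composite.

1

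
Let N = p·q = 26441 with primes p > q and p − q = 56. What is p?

193

Since p = q + 56, we have 26441 = q(q + 56), so q² + 56q − 26441 = 0.
Discriminant: 56² + 4·26441 = 3136 + 105764 = 108900; √108900 = 330.
q = (−56 + 330)/2 = 137, and p = q + 56 = 193.
Check: 137 · 193 = 26441.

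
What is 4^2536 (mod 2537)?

317

4^1 ≡ 4 (mod 2537)
4^2 ≡ 4^2 = 16 ≡ 16 (mod 2537)
4^4 ≡ 16^2 = 256 ≡ 256 (mod 2537)
4^8 ≡ 256^2 = 65536 ≡ 2111 (mod 2537)
4^16 ≡ 2111^2 = 4456321 ≡ 1349 (mod 2537)
4^32 ≡ 1349^2 = 1819801 ≡ 772 (mod 2537)
4^64 ≡ 772^2 = 595984 ≡ 2326 (mod 2537)
4^128 ≡ 2326^2 = 5410276 ≡ 1392 (mod 2537)
4^256 ≡ 1392^2 = 1937664 ≡ 1933 (mod 2537)
4^512 ≡ 1933^2 = 3736489 ≡ 2025 (mod 2537)
4^1024 ≡ 2025^2 = 4100625 ≡ 833 (mod 2537)
4^2048 ≡ 833^2 = 693889 ≡ 1288 (mod 2537)
2536 = 2048 + 256 + 128 + 64 + 32 + 8 in binary powers of 2.
So 4^2536 ≡ 1288 · 1933 · 1392 · 2326 · 772 · 2111 ≡ 317 (mod 2537).
Since 317 ≠ 1, base 4 is a Fermat witness: 2537 is composite.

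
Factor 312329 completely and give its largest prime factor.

312329 = 53 · 5893
5893 = 71 · 83
83 is prime.
So 312329 = 53 · 71 · 83; the largest prime factor is 83.

83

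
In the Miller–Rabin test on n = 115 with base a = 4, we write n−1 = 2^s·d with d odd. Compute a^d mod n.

39

115 − 1 = 114 = 2^1 · 57, so d = 57.
4^1 ≡ 4 (mod 115)
4^2 ≡ 4^2 = 16 ≡ 16 (mod 115)
4^4 ≡ 16^2 = 256 ≡ 26 (mod 115)
4^8 ≡ 26^2 = 676 ≡ 101 (mod 115)
4^16 ≡ 101^2 = 10201 ≡ 81 (mod 115)
4^32 ≡ 81^2 = 6561 ≡ 6 (mod 115)
57 = 32 + 16 + 8 + 1 in binary powers of 2.
So 4^57 ≡ 6 · 81 · 101 · 4 ≡ 39 (mod 115).
Squaring chain: 39; never reaches −1, so base 4 is a Miller–Rabin witness that 115 is composite.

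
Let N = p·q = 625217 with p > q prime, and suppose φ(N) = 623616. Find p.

929

φ(n) = (p−1)(q−1) = n − (p+q) + 1, so p + q = 625217 − 623616 + 1 = 1602.
p and q are the roots of t² − 1602t + 625217 = 0.
Discriminant: 1602² − 4·625217 = 2566404 − 2500868 = 65536; √65536 = 256.
q = (1602 − 256)/2 = 673, p = (1602 + 256)/2 = 929.
Check: 673 · 929 = 625217.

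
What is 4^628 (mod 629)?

4^1 ≡ 4 (mod 629)
4^2 ≡ 4^2 = 16 ≡ 16 (mod 629)
4^4 ≡ 16^2 = 256 ≡ 256 (mod 629)
4^8 ≡ 256^2 = 65536 ≡ 120 (mod 629)
4^16 ≡ 120^2 = 14400 ≡ 562 (mod 629)
4^32 ≡ 562^2 = 315844 ≡ 86 (mod 629)
4^64 ≡ 86^2 = 7396 ≡ 477 (mod 629)
4^128 ≡ 477^2 = 227529 ≡ 460 (mod 629)
4^256 ≡ 460^2 = 211600 ≡ 256 (mod 629)
4^512 ≡ 256^2 = 65536 ≡ 120 (mod 629)
628 = 512 + 64 + 32 + 16 + 4 in binary powers of 2.
So 4^628 ≡ 120 · 477 · 86 · 562 · 256 ≡ 562 (mod 629).
Since 562 ≠ 1, base 4 is a Fermat witness: 629 is composite.

562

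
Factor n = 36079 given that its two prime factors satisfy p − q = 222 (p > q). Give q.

Since p = q + 222, we have 36079 = q(q + 222), so q² + 222q − 36079 = 0.
Discriminant: 222² + 4·36079 = 49284 + 144316 = 193600; √193600 = 440.
q = (−222 + 440)/2 = 109, and p = q + 222 = 331.
Check: 109 · 331 = 36079.

109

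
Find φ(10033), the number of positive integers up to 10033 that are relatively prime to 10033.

Factor: 10033 = 79 · 127.
φ(10033) = (79−1) · (127−1) = 78 · 126 = 9828.

9828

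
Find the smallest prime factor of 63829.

63829 is odd.
Digit sum 28, not divisible by 3.
Ends in 9: not divisible by 5.
7: 63829 = 7·9118 + 3
11: 63829 = 11·5802 + 7
13: 63829 = 13·4909 + 12
17: 63829 = 17·3754 + 11
19: 63829 = 19·3359 + 8
23: 63829 = 23·2775 + 4
29: 63829 = 29·2201

29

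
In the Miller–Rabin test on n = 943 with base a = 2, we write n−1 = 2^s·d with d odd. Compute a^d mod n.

121

943 − 1 = 942 = 2^1 · 471, so d = 471.
2^1 ≡ 2 (mod 943)
2^2 ≡ 2^2 = 4 ≡ 4 (mod 943)
2^4 ≡ 4^2 = 16 ≡ 16 (mod 943)
2^8 ≡ 16^2 = 256 ≡ 256 (mod 943)
2^16 ≡ 256^2 = 65536 ≡ 469 (mod 943)
2^32 ≡ 469^2 = 219961 ≡ 242 (mod 943)
2^64 ≡ 242^2 = 58564 ≡ 98 (mod 943)
2^128 ≡ 98^2 = 9604 ≡ 174 (mod 943)
2^256 ≡ 174^2 = 30276 ≡ 100 (mod 943)
471 = 256 + 128 + 64 + 16 + 4 + 2 + 1 in binary powers of 2.
So 2^471 ≡ 100 · 174 · 98 · 469 · 16 · 4 · 2 ≡ 121 (mod 943).
Squaring chain: 121; never reaches −1, so base 2 is a Miller–Rabin witness that 943 is composite.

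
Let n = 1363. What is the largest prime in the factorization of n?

47

1363 = 29 · 47
47 is prime.
So 1363 = 29 · 47; the largest prime factor is 47.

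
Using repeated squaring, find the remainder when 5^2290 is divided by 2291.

111

5^1 ≡ 5 (mod 2291)
5^2 ≡ 5^2 = 25 ≡ 25 (mod 2291)
5^4 ≡ 25^2 = 625 ≡ 625 (mod 2291)
5^8 ≡ 625^2 = 390625 ≡ 1155 (mod 2291)
5^16 ≡ 1155^2 = 1334025 ≡ 663 (mod 2291)
5^32 ≡ 663^2 = 439569 ≡ 1988 (mod 2291)
5^64 ≡ 1988^2 = 3952144 ≡ 169 (mod 2291)
5^128 ≡ 169^2 = 28561 ≡ 1069 (mod 2291)
5^256 ≡ 1069^2 = 1142761 ≡ 1843 (mod 2291)
5^512 ≡ 1843^2 = 3396649 ≡ 1387 (mod 2291)
5^1024 ≡ 1387^2 = 1923769 ≡ 1620 (mod 2291)
5^2048 ≡ 1620^2 = 2624400 ≡ 1205 (mod 2291)
2290 = 2048 + 128 + 64 + 32 + 16 + 2 in binary powers of 2.
So 5^2290 ≡ 1205 · 1069 · 169 · 1988 · 663 · 25 ≡ 111 (mod 2291).
Since 111 ≠ 1, base 5 is a Fermat witness: 2291 is composite.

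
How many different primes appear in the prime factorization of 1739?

1739 = 37 · 47
1739 = 37 · 47, which has 2 distinct prime factors.

2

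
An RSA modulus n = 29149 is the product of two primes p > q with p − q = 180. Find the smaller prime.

103

Since p = q + 180, we have 29149 = q(q + 180), so q² + 180q − 29149 = 0.
Discriminant: 180² + 4·29149 = 32400 + 116596 = 148996; √148996 = 386.
q = (−180 + 386)/2 = 103, and p = q + 180 = 283.
Check: 103 · 283 = 29149.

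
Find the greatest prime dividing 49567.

97

49567 = 7 · 7081
7081 = 73 · 97
97 is prime.
So 49567 = 7 · 73 · 97; the largest prime factor is 97.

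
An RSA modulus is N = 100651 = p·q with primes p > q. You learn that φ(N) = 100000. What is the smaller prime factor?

φ(n) = (p−1)(q−1) = n − (p+q) + 1, so p + q = 100651 − 100000 + 1 = 652.
p and q are the roots of t² − 652t + 100651 = 0.
Discriminant: 652² − 4·100651 = 425104 − 402604 = 22500; √22500 = 150.
q = (652 − 150)/2 = 251, p = (652 + 150)/2 = 401.
Check: 251 · 401 = 100651.

251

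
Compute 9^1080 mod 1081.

679

9^1 ≡ 9 (mod 1081)
9^2 ≡ 9^2 = 81 ≡ 81 (mod 1081)
9^4 ≡ 81^2 = 6561 ≡ 75 (mod 1081)
9^8 ≡ 75^2 = 5625 ≡ 220 (mod 1081)
9^16 ≡ 220^2 = 48400 ≡ 836 (mod 1081)
9^32 ≡ 836^2 = 698896 ≡ 570 (mod 1081)
9^64 ≡ 570^2 = 324900 ≡ 600 (mod 1081)
9^128 ≡ 600^2 = 360000 ≡ 27 (mod 1081)
9^256 ≡ 27^2 = 729 ≡ 729 (mod 1081)
9^512 ≡ 729^2 = 531441 ≡ 670 (mod 1081)
9^1024 ≡ 670^2 = 448900 ≡ 285 (mod 1081)
1080 = 1024 + 32 + 16 + 8 in binary powers of 2.
So 9^1080 ≡ 285 · 570 · 836 · 220 ≡ 679 (mod 1081).
Since 679 ≠ 1, base 9 is a Fermat witness: 1081 is composite.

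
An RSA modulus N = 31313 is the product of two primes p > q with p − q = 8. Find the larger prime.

181

Since p = q + 8, we have 31313 = q(q + 8), so q² + 8q − 31313 = 0.
Discriminant: 8² + 4·31313 = 64 + 125252 = 125316; √125316 = 354.
q = (−8 + 354)/2 = 173, and p = q + 8 = 181.
Check: 173 · 181 = 31313.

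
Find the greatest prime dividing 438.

73

438 = 2 · 219
219 = 3 · 73
73 is prime.
So 438 = 2 · 3 · 73; the largest prime factor is 73.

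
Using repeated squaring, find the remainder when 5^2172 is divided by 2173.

1369

5^1 ≡ 5 (mod 2173)
5^2 ≡ 5^2 = 25 ≡ 25 (mod 2173)
5^4 ≡ 25^2 = 625 ≡ 625 (mod 2173)
5^8 ≡ 625^2 = 390625 ≡ 1658 (mod 2173)
5^16 ≡ 1658^2 = 2748964 ≡ 119 (mod 2173)
5^32 ≡ 119^2 = 14161 ≡ 1123 (mod 2173)
5^64 ≡ 1123^2 = 1261129 ≡ 789 (mod 2173)
5^128 ≡ 789^2 = 622521 ≡ 1043 (mod 2173)
5^256 ≡ 1043^2 = 1087849 ≡ 1349 (mod 2173)
5^512 ≡ 1349^2 = 1819801 ≡ 1000 (mod 2173)
5^1024 ≡ 1000^2 = 1000000 ≡ 420 (mod 2173)
5^2048 ≡ 420^2 = 176400 ≡ 387 (mod 2173)
2172 = 2048 + 64 + 32 + 16 + 8 + 4 in binary powers of 2.
So 5^2172 ≡ 387 · 789 · 1123 · 119 · 1658 · 625 ≡ 1369 (mod 2173).
Since 1369 ≠ 1, base 5 is a Fermat witness: 2173 is composite.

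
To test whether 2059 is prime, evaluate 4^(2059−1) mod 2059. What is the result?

4^1 ≡ 4 (mod 2059)
4^2 ≡ 4^2 = 16 ≡ 16 (mod 2059)
4^4 ≡ 16^2 = 256 ≡ 256 (mod 2059)
4^8 ≡ 256^2 = 65536 ≡ 1707 (mod 2059)
4^16 ≡ 1707^2 = 2913849 ≡ 364 (mod 2059)
4^32 ≡ 364^2 = 132496 ≡ 720 (mod 2059)
4^64 ≡ 720^2 = 518400 ≡ 1591 (mod 2059)
4^128 ≡ 1591^2 = 2531281 ≡ 770 (mod 2059)
4^256 ≡ 770^2 = 592900 ≡ 1967 (mod 2059)
4^512 ≡ 1967^2 = 3869089 ≡ 228 (mod 2059)
4^1024 ≡ 228^2 = 51984 ≡ 509 (mod 2059)
4^2048 ≡ 509^2 = 259081 ≡ 1706 (mod 2059)
2058 = 2048 + 8 + 2 in binary powers of 2.
So 4^2058 ≡ 1706 · 1707 · 16 ≡ 1161 (mod 2059).
Since 1161 ≠ 1, base 4 is a Fermat witness: 2059 is composite.

1161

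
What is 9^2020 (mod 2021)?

1358

9^1 ≡ 9 (mod 2021)
9^2 ≡ 9^2 = 81 ≡ 81 (mod 2021)
9^4 ≡ 81^2 = 6561 ≡ 498 (mod 2021)
9^8 ≡ 498^2 = 248004 ≡ 1442 (mod 2021)
9^16 ≡ 1442^2 = 2079364 ≡ 1776 (mod 2021)
9^32 ≡ 1776^2 = 3154176 ≡ 1416 (mod 2021)
9^64 ≡ 1416^2 = 2005056 ≡ 224 (mod 2021)
9^128 ≡ 224^2 = 50176 ≡ 1672 (mod 2021)
9^256 ≡ 1672^2 = 2795584 ≡ 541 (mod 2021)
9^512 ≡ 541^2 = 292681 ≡ 1657 (mod 2021)
9^1024 ≡ 1657^2 = 2745649 ≡ 1131 (mod 2021)
2020 = 1024 + 512 + 256 + 128 + 64 + 32 + 4 in binary powers of 2.
So 9^2020 ≡ 1131 · 1657 · 541 · 1672 · 224 · 1416 · 498 ≡ 1358 (mod 2021).
Since 1358 ≠ 1, base 9 is a Fermat witness: 2021 is composite.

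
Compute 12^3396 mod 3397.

12^1 ≡ 12 (mod 3397)
12^2 ≡ 12^2 = 144 ≡ 144 (mod 3397)
12^4 ≡ 144^2 = 20736 ≡ 354 (mod 3397)
12^8 ≡ 354^2 = 125316 ≡ 3024 (mod 3397)
12^16 ≡ 3024^2 = 9144576 ≡ 3249 (mod 3397)
12^32 ≡ 3249^2 = 10556001 ≡ 1522 (mod 3397)
12^64 ≡ 1522^2 = 2316484 ≡ 3127 (mod 3397)
12^128 ≡ 3127^2 = 9778129 ≡ 1563 (mod 3397)
12^256 ≡ 1563^2 = 2442969 ≡ 526 (mod 3397)
12^512 ≡ 526^2 = 276676 ≡ 1519 (mod 3397)
12^1024 ≡ 1519^2 = 2307361 ≡ 798 (mod 3397)
12^2048 ≡ 798^2 = 636804 ≡ 1565 (mod 3397)
3396 = 2048 + 1024 + 256 + 64 + 4 in binary powers of 2.
So 12^3396 ≡ 1565 · 798 · 526 · 3127 · 354 ≡ 1116 (mod 3397).
Since 1116 ≠ 1, base 12 is a Fermat witness: 3397 is composite.

1116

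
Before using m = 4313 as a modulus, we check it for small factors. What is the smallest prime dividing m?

19

4313 is odd.
Digit sum 11, not divisible by 3.
Ends in 3: not divisible by 5.
7: 4313 = 7·616 + 1
11: 4313 = 11·392 + 1
13: 4313 = 13·331 + 10
17: 4313 = 17·253 + 12
19: 4313 = 19·227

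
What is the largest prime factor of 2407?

2407 = 29 · 83
83 is prime.
So 2407 = 29 · 83; the largest prime factor is 83.

83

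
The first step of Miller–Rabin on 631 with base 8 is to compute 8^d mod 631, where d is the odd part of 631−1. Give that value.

631 − 1 = 630 = 2^1 · 315, so d = 315.
8^1 ≡ 8 (mod 631)
8^2 ≡ 8^2 = 64 ≡ 64 (mod 631)
8^4 ≡ 64^2 = 4096 ≡ 310 (mod 631)
8^8 ≡ 310^2 = 96100 ≡ 188 (mod 631)
8^16 ≡ 188^2 = 35344 ≡ 8 (mod 631)
8^32 ≡ 8^2 = 64 ≡ 64 (mod 631)
8^64 ≡ 64^2 = 4096 ≡ 310 (mod 631)
8^128 ≡ 310^2 = 96100 ≡ 188 (mod 631)
8^256 ≡ 188^2 = 35344 ≡ 8 (mod 631)
315 = 256 + 32 + 16 + 8 + 2 + 1 in binary powers of 2.
So 8^315 ≡ 8 · 64 · 8 · 188 · 64 · 8 ≡ 1 (mod 631).
Since 8^d ≡ 1 (mod 631), base 8 does not prove 631 composite.

1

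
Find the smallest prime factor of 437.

19

437 is odd.
Digit sum 14, not divisible by 3.
Ends in 7: not divisible by 5.
7: 437 = 7·62 + 3
11: 437 = 11·39 + 8
13: 437 = 13·33 + 8
17: 437 = 17·25 + 12
19: 437 = 19·23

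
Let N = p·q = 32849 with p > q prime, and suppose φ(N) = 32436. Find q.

107

φ(n) = (p−1)(q−1) = n − (p+q) + 1, so p + q = 32849 − 32436 + 1 = 414.
p and q are the roots of t² − 414t + 32849 = 0.
Discriminant: 414² − 4·32849 = 171396 − 131396 = 40000; √40000 = 200.
q = (414 − 200)/2 = 107, p = (414 + 200)/2 = 307.
Check: 107 · 307 = 32849.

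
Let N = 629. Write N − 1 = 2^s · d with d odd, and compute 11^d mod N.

381

629 − 1 = 628 = 2^2 · 157, so d = 157.
11^1 ≡ 11 (mod 629)
11^2 ≡ 11^2 = 121 ≡ 121 (mod 629)
11^4 ≡ 121^2 = 14641 ≡ 174 (mod 629)
11^8 ≡ 174^2 = 30276 ≡ 84 (mod 629)
11^16 ≡ 84^2 = 7056 ≡ 137 (mod 629)
11^32 ≡ 137^2 = 18769 ≡ 528 (mod 629)
11^64 ≡ 528^2 = 278784 ≡ 137 (mod 629)
11^128 ≡ 137^2 = 18769 ≡ 528 (mod 629)
157 = 128 + 16 + 8 + 4 + 1 in binary powers of 2.
So 11^157 ≡ 528 · 137 · 84 · 174 · 11 ≡ 381 (mod 629).
Squaring chain: 381 → 491; never reaches −1, so base 11 is a Miller–Rabin witness that 629 is composite.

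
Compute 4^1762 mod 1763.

508

4^1 ≡ 4 (mod 1763)
4^2 ≡ 4^2 = 16 ≡ 16 (mod 1763)
4^4 ≡ 16^2 = 256 ≡ 256 (mod 1763)
4^8 ≡ 256^2 = 65536 ≡ 305 (mod 1763)
4^16 ≡ 305^2 = 93025 ≡ 1349 (mod 1763)
4^32 ≡ 1349^2 = 1819801 ≡ 385 (mod 1763)
4^64 ≡ 385^2 = 148225 ≡ 133 (mod 1763)
4^128 ≡ 133^2 = 17689 ≡ 59 (mod 1763)
4^256 ≡ 59^2 = 3481 ≡ 1718 (mod 1763)
4^512 ≡ 1718^2 = 2951524 ≡ 262 (mod 1763)
4^1024 ≡ 262^2 = 68644 ≡ 1650 (mod 1763)
1762 = 1024 + 512 + 128 + 64 + 32 + 2 in binary powers of 2.
So 4^1762 ≡ 1650 · 262 · 59 · 133 · 385 · 16 ≡ 508 (mod 1763).
Since 508 ≠ 1, base 4 is a Fermat witness: 1763 is composite.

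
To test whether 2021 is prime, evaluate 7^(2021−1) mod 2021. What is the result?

7^1 ≡ 7 (mod 2021)
7^2 ≡ 7^2 = 49 ≡ 49 (mod 2021)
7^4 ≡ 49^2 = 2401 ≡ 380 (mod 2021)
7^8 ≡ 380^2 = 144400 ≡ 909 (mod 2021)
7^16 ≡ 909^2 = 826281 ≡ 1713 (mod 2021)
7^32 ≡ 1713^2 = 2934369 ≡ 1898 (mod 2021)
7^64 ≡ 1898^2 = 3602404 ≡ 982 (mod 2021)
7^128 ≡ 982^2 = 964324 ≡ 307 (mod 2021)
7^256 ≡ 307^2 = 94249 ≡ 1283 (mod 2021)
7^512 ≡ 1283^2 = 1646089 ≡ 995 (mod 2021)
7^1024 ≡ 995^2 = 990025 ≡ 1756 (mod 2021)
2020 = 1024 + 512 + 256 + 128 + 64 + 32 + 4 in binary powers of 2.
So 7^2020 ≡ 1756 · 995 · 1283 · 307 · 982 · 1898 · 380 ≡ 294 (mod 2021).
Since 294 ≠ 1, base 7 is a Fermat witness: 2021 is composite.

294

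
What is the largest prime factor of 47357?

47357 = 23 · 2059
2059 = 29 · 71
71 is prime.
So 47357 = 23 · 29 · 71; the largest prime factor is 71.

71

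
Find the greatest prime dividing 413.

413 = 7 · 59
59 is prime.
So 413 = 7 · 59; the largest prime factor is 59.

59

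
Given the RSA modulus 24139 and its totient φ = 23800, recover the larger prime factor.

239

φ(n) = (p−1)(q−1) = n − (p+q) + 1, so p + q = 24139 − 23800 + 1 = 340.
p and q are the roots of t² − 340t + 24139 = 0.
Discriminant: 340² − 4·24139 = 115600 − 96556 = 19044; √19044 = 138.
q = (340 − 138)/2 = 101, p = (340 + 138)/2 = 239.
Check: 101 · 239 = 24139.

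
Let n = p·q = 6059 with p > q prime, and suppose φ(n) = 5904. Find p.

φ(n) = (p−1)(q−1) = n − (p+q) + 1, so p + q = 6059 − 5904 + 1 = 156.
p and q are the roots of t² − 156t + 6059 = 0.
Discriminant: 156² − 4·6059 = 24336 − 24236 = 100; √100 = 10.
q = (156 − 10)/2 = 73, p = (156 + 10)/2 = 83.
Check: 73 · 83 = 6059.

83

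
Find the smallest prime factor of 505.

505 is odd.
Digit sum 10, not divisible by 3.
Ends in 5: divisible by 5.

5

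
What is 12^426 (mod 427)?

400

12^1 ≡ 12 (mod 427)
12^2 ≡ 12^2 = 144 ≡ 144 (mod 427)
12^4 ≡ 144^2 = 20736 ≡ 240 (mod 427)
12^8 ≡ 240^2 = 57600 ≡ 382 (mod 427)
12^16 ≡ 382^2 = 145924 ≡ 317 (mod 427)
12^32 ≡ 317^2 = 100489 ≡ 144 (mod 427)
12^64 ≡ 144^2 = 20736 ≡ 240 (mod 427)
12^128 ≡ 240^2 = 57600 ≡ 382 (mod 427)
12^256 ≡ 382^2 = 145924 ≡ 317 (mod 427)
426 = 256 + 128 + 32 + 8 + 2 in binary powers of 2.
So 12^426 ≡ 317 · 382 · 144 · 382 · 144 ≡ 400 (mod 427).
Since 400 ≠ 1, base 12 is a Fermat witness: 427 is composite.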